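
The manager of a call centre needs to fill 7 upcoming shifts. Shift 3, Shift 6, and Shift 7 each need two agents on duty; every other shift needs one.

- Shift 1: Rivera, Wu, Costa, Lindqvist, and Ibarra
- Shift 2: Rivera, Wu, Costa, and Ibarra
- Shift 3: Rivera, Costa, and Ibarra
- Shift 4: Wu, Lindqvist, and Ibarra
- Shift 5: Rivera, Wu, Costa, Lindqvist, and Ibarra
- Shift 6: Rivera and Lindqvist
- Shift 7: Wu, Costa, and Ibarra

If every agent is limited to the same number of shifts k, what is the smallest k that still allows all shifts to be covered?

2

With 5 agents and 10 worker-slots to fill, someone must work at least ⌈10/5⌉ = 2 shifts, so k ≥ 2.
k = 2 works: Shift 1→Lindqvist, Shift 2→Ibarra, Shift 3→Rivera+Costa, Shift 4→Wu, Shift 5→Ibarra, Shift 6→Rivera+Lindqvist, Shift 7→Wu+Costa.
Loads: Rivera 2, Wu 2, Costa 2, Lindqvist 2, Ibarra 2 — all ≤ 2.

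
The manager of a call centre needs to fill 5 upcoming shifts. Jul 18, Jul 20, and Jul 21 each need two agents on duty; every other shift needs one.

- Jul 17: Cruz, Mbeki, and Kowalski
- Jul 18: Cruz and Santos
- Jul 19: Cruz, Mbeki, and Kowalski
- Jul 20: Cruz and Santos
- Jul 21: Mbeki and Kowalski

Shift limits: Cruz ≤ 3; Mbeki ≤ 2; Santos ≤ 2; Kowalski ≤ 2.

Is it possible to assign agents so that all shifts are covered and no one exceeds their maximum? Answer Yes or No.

Jul 18 can only be covered by Cruz and Santos, so that assignment is forced.
Jul 20 can only be covered by Cruz and Santos, so that assignment is forced.
Jul 21 can only be covered by Mbeki and Kowalski, so that assignment is forced.
One valid schedule: Jul 17→Cruz, Jul 18→Cruz+Santos, Jul 19→Mbeki, Jul 20→Cruz+Santos, Jul 21→Mbeki+Kowalski.
Loads: Cruz 3/3, Mbeki 2/2, Santos 2/2, Kowalski 1/2 — all within limits.

Yes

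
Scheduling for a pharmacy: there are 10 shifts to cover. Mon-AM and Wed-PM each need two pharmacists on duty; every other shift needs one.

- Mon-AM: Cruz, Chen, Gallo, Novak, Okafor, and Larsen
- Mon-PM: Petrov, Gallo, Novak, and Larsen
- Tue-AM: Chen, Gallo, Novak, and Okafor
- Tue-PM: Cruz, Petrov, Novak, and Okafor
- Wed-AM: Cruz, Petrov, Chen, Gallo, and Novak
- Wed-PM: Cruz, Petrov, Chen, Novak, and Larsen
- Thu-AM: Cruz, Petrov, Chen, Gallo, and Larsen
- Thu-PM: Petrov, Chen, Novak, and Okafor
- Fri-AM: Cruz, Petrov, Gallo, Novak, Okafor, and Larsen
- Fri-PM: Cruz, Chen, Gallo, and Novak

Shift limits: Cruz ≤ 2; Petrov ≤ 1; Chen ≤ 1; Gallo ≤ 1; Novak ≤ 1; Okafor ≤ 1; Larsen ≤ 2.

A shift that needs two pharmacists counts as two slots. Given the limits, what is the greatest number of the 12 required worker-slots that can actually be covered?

Total capacity across all pharmacists is 2+1+1+1+1+1+2 = 9, and 12 slots are needed, so at most 9 can be filled.
An assignment achieving 9: Mon-AM→Okafor, Mon-PM→Petrov, Tue-AM→Chen, Tue-PM→Cruz, Wed-AM→Gallo, Wed-PM→Larsen, Thu-AM→Larsen, Thu-PM→Novak, Fri-PM→Cruz.
Loads: Cruz 2/2, Petrov 1/1, Chen 1/1, Gallo 1/1, Novak 1/1, Okafor 1/1, Larsen 2/2.

9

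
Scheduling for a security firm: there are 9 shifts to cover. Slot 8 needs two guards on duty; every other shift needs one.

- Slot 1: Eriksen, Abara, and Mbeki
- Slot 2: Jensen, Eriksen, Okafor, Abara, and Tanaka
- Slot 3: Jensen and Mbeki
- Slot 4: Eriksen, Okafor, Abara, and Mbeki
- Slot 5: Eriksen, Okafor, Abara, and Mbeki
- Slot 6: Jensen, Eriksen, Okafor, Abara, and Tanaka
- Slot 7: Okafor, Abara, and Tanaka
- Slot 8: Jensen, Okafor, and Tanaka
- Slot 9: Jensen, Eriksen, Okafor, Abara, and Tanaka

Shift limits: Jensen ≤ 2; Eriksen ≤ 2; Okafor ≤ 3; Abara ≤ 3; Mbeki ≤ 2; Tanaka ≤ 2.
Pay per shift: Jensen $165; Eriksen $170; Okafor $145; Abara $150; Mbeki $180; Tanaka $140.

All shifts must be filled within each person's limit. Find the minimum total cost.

$1495

Picking the cheapest available guard for each shift independently would cost $1450, but that ignores the shift limits.
An optimal schedule: Slot 1→Abara, Slot 2→Abara, Slot 3→Jensen, Slot 4→Okafor, Slot 5→Okafor, Slot 6→Abara, Slot 7→Tanaka, Slot 8→Tanaka+Okafor, Slot 9→Jensen.
Total: 150 + 150 + 165 + 145 + 145 + 150 + 140 + 140 + 145 + 165 = $1495.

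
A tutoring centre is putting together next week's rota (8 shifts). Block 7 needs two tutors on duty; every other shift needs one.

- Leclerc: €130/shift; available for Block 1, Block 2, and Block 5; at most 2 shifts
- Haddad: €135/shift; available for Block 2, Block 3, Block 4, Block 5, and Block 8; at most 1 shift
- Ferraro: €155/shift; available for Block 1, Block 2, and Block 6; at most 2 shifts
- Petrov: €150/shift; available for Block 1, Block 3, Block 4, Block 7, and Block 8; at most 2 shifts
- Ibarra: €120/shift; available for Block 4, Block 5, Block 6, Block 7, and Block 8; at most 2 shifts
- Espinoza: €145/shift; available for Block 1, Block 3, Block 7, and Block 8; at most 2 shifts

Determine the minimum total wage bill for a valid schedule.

€1225

Picking the cheapest available tutor for each shift independently would cost €1140, but that ignores the shift limits.
An optimal schedule: Block 1→Espinoza, Block 2→Leclerc, Block 3→Haddad, Block 4→Ibarra, Block 5→Leclerc, Block 6→Ibarra, Block 7→Espinoza+Petrov, Block 8→Petrov.
Total: 145 + 130 + 135 + 120 + 130 + 120 + 145 + 150 + 150 = €1225.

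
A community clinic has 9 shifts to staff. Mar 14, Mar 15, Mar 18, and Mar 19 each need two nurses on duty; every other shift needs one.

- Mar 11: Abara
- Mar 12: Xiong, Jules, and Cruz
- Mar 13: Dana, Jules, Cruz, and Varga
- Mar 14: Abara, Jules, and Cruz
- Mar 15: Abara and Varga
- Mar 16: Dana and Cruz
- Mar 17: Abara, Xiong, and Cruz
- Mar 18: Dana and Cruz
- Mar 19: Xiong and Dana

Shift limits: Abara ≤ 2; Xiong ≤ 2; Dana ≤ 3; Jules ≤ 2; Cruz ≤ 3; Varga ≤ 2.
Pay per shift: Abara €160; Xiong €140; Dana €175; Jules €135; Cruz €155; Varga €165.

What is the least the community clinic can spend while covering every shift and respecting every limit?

Mar 11 can only be covered by Abara, so that assignment is forced.
Mar 15 can only be covered by Abara and Varga, so that assignment is forced.
Mar 18 can only be covered by Dana and Cruz, so that assignment is forced.
Picking the cheapest available nurse for each shift independently would cost €1985, but that ignores the shift limits.
An optimal schedule: Mar 11→Abara, Mar 12→Jules, Mar 13→Varga, Mar 14→Jules+Cruz, Mar 15→Abara+Varga, Mar 16→Cruz, Mar 17→Xiong, Mar 18→Cruz+Dana, Mar 19→Xiong+Dana.
Total: 160 + 135 + 165 + 135 + 155 + 160 + 165 + 155 + 140 + 155 + 175 + 140 + 175 = €2015.

€2015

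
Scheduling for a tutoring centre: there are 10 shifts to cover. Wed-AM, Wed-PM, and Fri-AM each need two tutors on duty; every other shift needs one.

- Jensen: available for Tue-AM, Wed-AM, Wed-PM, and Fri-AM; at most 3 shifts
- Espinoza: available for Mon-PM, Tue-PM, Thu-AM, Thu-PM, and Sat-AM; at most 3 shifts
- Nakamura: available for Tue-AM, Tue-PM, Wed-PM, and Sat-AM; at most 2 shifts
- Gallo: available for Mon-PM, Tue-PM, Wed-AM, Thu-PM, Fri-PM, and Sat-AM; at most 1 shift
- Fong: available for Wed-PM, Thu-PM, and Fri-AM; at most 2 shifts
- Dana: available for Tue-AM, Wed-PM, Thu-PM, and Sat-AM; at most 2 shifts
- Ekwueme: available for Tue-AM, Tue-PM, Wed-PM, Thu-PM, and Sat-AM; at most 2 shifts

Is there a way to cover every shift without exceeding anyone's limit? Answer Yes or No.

No

Total capacity is 15 and 13 slots are needed, so capacity alone doesn't rule it out.
Shifts {Wed-AM, Fri-PM} need 3 worker-slots in total, but the tutors available for any of those shifts (Jensen and Gallo) can supply at most 2 among them. So no valid schedule exists.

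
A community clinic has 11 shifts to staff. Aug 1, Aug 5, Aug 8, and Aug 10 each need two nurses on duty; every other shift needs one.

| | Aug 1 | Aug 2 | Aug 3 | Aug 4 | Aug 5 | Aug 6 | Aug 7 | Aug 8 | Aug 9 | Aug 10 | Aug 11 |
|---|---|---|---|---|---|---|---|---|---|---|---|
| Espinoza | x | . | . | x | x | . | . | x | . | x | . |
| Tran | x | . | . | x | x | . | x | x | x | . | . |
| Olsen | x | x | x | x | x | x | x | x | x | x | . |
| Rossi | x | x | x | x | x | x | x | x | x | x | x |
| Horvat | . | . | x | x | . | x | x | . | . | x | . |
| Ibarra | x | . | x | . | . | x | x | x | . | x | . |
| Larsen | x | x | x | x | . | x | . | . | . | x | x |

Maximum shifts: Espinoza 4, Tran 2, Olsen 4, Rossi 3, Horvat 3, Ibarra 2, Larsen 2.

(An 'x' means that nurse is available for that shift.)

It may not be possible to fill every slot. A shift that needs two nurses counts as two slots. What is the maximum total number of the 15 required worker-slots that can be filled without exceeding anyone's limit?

Total capacity across all nurses is 4+2+4+3+3+2+2 = 20, and 15 slots are needed, so at most 15 can be filled.
An assignment achieving 15: Aug 1→Espinoza+Rossi, Aug 2→Olsen, Aug 3→Olsen, Aug 4→Espinoza, Aug 5→Espinoza+Tran, Aug 6→Olsen, Aug 7→Olsen, Aug 8→Espinoza+Rossi, Aug 9→Tran, Aug 10→Horvat+Ibarra, Aug 11→Rossi.
Loads: Espinoza 4/4, Tran 2/2, Olsen 4/4, Rossi 3/3, Horvat 1/3, Ibarra 1/2, Larsen 0/2.

15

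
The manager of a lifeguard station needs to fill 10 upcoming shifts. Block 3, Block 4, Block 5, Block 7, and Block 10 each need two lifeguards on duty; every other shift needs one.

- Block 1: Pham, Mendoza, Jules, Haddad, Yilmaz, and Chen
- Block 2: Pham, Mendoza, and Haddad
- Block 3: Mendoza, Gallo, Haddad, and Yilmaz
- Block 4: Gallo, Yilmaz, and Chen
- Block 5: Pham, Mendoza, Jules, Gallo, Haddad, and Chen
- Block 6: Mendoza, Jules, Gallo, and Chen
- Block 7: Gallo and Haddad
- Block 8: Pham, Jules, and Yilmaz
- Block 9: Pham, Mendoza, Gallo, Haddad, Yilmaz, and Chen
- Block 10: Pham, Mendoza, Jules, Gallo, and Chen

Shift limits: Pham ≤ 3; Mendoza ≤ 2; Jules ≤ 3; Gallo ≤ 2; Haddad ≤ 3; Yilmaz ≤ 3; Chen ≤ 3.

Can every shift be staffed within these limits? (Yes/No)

Block 7 can only be covered by Gallo and Haddad, so that assignment is forced.
One valid schedule: Block 1→Pham, Block 2→Pham, Block 3→Mendoza+Haddad, Block 4→Gallo+Yilmaz, Block 5→Jules+Chen, Block 6→Mendoza, Block 7→Gallo+Haddad, Block 8→Pham, Block 9→Haddad, Block 10→Jules+Chen.
Loads: Pham 3/3, Mendoza 2/2, Jules 2/3, Gallo 2/2, Haddad 3/3, Yilmaz 1/3, Chen 2/3 — all within limits.

Yes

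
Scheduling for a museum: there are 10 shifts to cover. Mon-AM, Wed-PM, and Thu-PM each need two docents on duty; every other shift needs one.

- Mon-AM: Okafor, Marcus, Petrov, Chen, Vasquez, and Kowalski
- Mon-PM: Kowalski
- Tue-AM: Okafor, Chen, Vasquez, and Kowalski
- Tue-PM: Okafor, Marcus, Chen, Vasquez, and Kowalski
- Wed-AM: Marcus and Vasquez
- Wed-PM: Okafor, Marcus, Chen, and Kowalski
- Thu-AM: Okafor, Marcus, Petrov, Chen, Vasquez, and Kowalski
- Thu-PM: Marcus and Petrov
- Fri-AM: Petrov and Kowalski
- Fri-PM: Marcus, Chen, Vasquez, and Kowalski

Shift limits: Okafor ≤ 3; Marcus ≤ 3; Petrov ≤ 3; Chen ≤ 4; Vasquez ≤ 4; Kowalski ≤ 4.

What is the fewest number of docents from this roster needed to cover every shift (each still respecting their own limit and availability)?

13 slots to fill and no one can take more than 4, so at least ⌈13/4⌉ = 4 docents are needed.
Okafor, Marcus, Petrov, and Kowalski alone can cover everything: Mon-AM→Petrov+Kowalski, Mon-PM→Kowalski, Tue-AM→Okafor, Tue-PM→Okafor, Wed-AM→Marcus, Wed-PM→Okafor+Kowalski, Thu-AM→Kowalski, Thu-PM→Marcus+Petrov, Fri-AM→Petrov, Fri-PM→Marcus.

4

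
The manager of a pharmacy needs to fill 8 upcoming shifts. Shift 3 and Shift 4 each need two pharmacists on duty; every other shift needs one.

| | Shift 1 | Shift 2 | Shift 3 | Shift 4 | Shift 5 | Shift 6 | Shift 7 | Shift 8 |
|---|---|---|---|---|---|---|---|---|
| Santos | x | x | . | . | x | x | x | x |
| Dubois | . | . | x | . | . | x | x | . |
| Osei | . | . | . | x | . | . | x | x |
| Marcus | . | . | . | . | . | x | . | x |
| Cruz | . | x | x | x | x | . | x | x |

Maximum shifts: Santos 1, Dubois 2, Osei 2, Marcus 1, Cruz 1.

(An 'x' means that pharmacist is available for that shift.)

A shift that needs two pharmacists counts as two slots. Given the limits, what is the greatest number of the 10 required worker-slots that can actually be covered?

7

Total capacity across all pharmacists is 1+2+2+1+1 = 7, and 10 slots are needed, so at most 7 can be filled.
An assignment achieving 7: Shift 1→Santos, Shift 2→Cruz, Shift 3→Dubois, Shift 4→Osei, Shift 6→Dubois, Shift 7→Osei, Shift 8→Marcus.
Loads: Santos 1/1, Dubois 2/2, Osei 2/2, Marcus 1/1, Cruz 1/1.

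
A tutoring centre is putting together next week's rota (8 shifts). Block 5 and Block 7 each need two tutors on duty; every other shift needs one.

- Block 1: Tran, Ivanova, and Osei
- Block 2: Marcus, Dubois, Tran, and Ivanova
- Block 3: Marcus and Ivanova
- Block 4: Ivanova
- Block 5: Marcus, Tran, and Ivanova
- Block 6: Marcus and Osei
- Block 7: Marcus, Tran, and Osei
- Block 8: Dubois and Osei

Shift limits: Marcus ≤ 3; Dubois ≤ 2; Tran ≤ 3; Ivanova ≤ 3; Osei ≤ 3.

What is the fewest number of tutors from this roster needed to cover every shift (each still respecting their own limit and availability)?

10 slots to fill and no one can take more than 3, so at least ⌈10/3⌉ = 4 tutors are needed.
Marcus, Dubois, Tran, and Ivanova alone can cover everything: Block 1→Tran, Block 2→Dubois, Block 3→Marcus, Block 4→Ivanova, Block 5→Tran+Ivanova, Block 6→Marcus, Block 7→Marcus+Tran, Block 8→Dubois.

4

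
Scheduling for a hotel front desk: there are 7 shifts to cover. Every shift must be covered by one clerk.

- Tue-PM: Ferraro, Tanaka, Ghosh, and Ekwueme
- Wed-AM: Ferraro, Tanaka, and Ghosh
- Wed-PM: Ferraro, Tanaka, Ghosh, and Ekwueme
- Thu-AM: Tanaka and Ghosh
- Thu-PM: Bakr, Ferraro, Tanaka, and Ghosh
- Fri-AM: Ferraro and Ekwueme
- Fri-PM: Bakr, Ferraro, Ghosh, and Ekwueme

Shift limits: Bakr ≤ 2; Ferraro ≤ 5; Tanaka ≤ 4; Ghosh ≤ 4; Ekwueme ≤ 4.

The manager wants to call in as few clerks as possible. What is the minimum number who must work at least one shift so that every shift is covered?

7 slots to fill and no one can take more than 5, so at least ⌈7/5⌉ = 2 clerks are needed.
Ferraro and Tanaka alone can cover everything: Tue-PM→Ferraro, Wed-AM→Ferraro, Wed-PM→Ferraro, Thu-AM→Tanaka, Thu-PM→Tanaka, Fri-AM→Ferraro, Fri-PM→Ferraro.

2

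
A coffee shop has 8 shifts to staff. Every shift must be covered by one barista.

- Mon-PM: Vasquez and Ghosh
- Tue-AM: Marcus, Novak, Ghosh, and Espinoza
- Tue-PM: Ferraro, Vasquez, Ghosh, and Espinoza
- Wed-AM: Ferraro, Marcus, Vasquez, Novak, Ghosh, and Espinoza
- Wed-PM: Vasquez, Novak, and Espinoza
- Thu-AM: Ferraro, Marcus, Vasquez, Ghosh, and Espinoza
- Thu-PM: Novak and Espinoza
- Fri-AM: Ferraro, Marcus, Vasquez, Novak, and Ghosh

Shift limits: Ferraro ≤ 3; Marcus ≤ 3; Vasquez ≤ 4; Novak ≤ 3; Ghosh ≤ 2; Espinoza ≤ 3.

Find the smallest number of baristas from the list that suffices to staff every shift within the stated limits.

3

8 slots to fill and no one can take more than 4, so at least ⌈8/4⌉ = 2 baristas are needed.
Any 2 baristas together have capacity at most 4+3 = 7 < 8 slots, so 2 can never suffice.
Ferraro, Vasquez, and Novak alone can cover everything: Mon-PM→Vasquez, Tue-AM→Novak, Tue-PM→Ferraro, Wed-AM→Ferraro, Wed-PM→Vasquez, Thu-AM→Ferraro, Thu-PM→Novak, Fri-AM→Vasquez.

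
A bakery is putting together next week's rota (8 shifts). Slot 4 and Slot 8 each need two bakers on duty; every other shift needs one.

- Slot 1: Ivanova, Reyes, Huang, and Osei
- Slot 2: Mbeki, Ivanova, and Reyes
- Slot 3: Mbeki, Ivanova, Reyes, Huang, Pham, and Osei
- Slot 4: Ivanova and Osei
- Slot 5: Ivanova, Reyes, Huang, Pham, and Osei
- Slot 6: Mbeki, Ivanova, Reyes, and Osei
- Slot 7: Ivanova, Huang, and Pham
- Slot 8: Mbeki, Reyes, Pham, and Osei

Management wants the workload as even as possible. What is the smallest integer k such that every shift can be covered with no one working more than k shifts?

2

With 6 bakers and 10 worker-slots to fill, someone must work at least ⌈10/6⌉ = 2 shifts, so k ≥ 2.
k = 2 works: Slot 1→Reyes, Slot 2→Mbeki, Slot 3→Huang, Slot 4→Ivanova+Osei, Slot 5→Reyes, Slot 6→Mbeki, Slot 7→Ivanova, Slot 8→Pham+Osei.
Loads: Mbeki 2, Ivanova 2, Reyes 2, Huang 1, Pham 1, Osei 2 — all ≤ 2.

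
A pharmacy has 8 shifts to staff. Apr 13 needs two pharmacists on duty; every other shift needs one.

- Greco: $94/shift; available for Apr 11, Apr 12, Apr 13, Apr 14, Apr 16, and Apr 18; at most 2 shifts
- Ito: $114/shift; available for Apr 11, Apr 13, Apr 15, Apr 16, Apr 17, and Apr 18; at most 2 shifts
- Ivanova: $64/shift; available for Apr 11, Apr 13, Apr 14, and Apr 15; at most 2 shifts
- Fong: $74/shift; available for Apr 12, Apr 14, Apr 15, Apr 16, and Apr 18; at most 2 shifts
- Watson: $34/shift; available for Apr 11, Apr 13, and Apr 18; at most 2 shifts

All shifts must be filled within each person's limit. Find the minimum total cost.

Apr 17 can only be covered by Ito, so that assignment is forced.
Picking the cheapest available pharmacist for each shift independently would cost $556, but that ignores the shift limits.
An optimal schedule: Apr 11→Watson, Apr 12→Fong, Apr 13→Watson+Greco, Apr 14→Ivanova, Apr 15→Ivanova, Apr 16→Fong, Apr 17→Ito, Apr 18→Greco.
Total: 34 + 74 + 34 + 94 + 64 + 64 + 74 + 114 + 94 = $646.

$646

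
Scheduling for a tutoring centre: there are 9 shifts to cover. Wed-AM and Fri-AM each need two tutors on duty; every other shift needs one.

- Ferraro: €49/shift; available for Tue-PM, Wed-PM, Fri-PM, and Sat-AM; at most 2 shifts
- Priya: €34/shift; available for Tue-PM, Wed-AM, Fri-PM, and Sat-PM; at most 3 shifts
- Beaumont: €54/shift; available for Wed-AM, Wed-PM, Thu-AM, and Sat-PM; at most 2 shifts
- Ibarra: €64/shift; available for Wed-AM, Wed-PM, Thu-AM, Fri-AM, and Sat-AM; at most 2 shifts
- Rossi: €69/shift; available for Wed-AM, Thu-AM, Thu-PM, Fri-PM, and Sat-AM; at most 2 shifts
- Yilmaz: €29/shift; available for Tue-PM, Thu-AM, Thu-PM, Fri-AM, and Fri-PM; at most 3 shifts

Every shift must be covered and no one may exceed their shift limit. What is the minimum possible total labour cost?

Fri-AM can only be covered by Ibarra and Yilmaz, so that assignment is forced.
Picking the cheapest available tutor for each shift independently would cost €429, but that ignores the shift limits.
An optimal schedule: Tue-PM→Yilmaz, Wed-AM→Priya+Beaumont, Wed-PM→Ferraro, Thu-AM→Beaumont, Thu-PM→Yilmaz, Fri-AM→Yilmaz+Ibarra, Fri-PM→Priya, Sat-AM→Ferraro, Sat-PM→Priya.
Total: 29 + 34 + 54 + 49 + 54 + 29 + 29 + 64 + 34 + 49 + 34 = €459.

€459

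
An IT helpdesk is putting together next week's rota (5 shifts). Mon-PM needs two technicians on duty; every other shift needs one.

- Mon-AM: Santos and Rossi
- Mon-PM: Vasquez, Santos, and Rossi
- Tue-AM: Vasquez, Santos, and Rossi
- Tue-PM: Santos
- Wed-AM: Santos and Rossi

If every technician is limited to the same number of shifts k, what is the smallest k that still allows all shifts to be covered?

2

With 3 technicians and 6 worker-slots to fill, someone must work at least ⌈6/3⌉ = 2 shifts, so k ≥ 2.
k = 2 works: Mon-AM→Santos, Mon-PM→Vasquez+Rossi, Tue-AM→Vasquez, Tue-PM→Santos, Wed-AM→Rossi.
Loads: Vasquez 2, Santos 2, Rossi 2 — all ≤ 2.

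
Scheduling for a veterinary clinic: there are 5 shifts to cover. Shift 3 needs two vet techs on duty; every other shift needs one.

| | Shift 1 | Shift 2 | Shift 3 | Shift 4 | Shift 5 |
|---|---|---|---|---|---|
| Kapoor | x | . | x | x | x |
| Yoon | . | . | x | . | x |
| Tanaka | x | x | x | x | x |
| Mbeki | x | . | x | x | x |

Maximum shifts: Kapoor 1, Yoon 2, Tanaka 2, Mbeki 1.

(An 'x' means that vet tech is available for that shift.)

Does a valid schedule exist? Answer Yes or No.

Yes

Shift 2 can only be covered by Tanaka, so that assignment is forced.
One valid schedule: Shift 1→Kapoor, Shift 2→Tanaka, Shift 3→Yoon+Mbeki, Shift 4→Tanaka, Shift 5→Yoon.
Loads: Kapoor 1/1, Yoon 2/2, Tanaka 2/2, Mbeki 1/1 — all within limits.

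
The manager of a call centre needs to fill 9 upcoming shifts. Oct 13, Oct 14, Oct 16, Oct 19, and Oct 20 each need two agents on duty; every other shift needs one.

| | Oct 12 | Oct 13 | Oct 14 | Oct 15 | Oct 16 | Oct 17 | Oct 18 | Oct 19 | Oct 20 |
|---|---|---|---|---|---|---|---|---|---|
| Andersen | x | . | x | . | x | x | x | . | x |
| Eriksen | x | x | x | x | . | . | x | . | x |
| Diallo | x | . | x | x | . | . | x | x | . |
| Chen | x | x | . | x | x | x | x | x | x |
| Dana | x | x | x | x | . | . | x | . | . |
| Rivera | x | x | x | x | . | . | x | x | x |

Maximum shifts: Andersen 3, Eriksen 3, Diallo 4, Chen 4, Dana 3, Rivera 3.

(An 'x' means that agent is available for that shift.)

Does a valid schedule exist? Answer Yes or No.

Oct 16 can only be covered by Andersen and Chen, so that assignment is forced.
One valid schedule: Oct 12→Andersen, Oct 13→Eriksen+Chen, Oct 14→Diallo+Dana, Oct 15→Eriksen, Oct 16→Andersen+Chen, Oct 17→Andersen, Oct 18→Eriksen, Oct 19→Diallo+Chen, Oct 20→Chen+Rivera.
Loads: Andersen 3/3, Eriksen 3/3, Diallo 2/4, Chen 4/4, Dana 1/3, Rivera 1/3 — all within limits.

Yes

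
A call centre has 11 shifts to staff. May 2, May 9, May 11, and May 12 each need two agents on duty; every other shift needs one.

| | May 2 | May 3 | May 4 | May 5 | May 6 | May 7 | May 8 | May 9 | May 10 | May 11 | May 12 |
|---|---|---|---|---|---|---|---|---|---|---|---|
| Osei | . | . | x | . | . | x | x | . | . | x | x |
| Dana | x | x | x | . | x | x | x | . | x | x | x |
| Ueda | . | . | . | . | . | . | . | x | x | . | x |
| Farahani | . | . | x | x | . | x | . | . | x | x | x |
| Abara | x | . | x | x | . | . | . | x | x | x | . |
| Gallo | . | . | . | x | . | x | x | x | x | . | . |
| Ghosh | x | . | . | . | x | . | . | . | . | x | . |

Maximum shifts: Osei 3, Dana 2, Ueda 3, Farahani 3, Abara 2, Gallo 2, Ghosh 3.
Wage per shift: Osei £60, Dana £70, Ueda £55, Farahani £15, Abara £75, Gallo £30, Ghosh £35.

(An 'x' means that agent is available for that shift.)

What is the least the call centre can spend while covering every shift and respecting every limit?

May 3 can only be covered by Dana, so that assignment is forced.
Picking the cheapest available agent for each shift independently would cost £505, but that ignores the shift limits.
An optimal schedule: May 2→Ghosh+Dana, May 3→Dana, May 4→Farahani, May 5→Farahani, May 6→Ghosh, May 7→Farahani, May 8→Gallo, May 9→Gallo+Ueda, May 10→Ueda, May 11→Ghosh+Osei, May 12→Ueda+Osei.
Total: 35 + 70 + 70 + 15 + 15 + 35 + 15 + 30 + 30 + 55 + 55 + 35 + 60 + 55 + 60 = £635.

£635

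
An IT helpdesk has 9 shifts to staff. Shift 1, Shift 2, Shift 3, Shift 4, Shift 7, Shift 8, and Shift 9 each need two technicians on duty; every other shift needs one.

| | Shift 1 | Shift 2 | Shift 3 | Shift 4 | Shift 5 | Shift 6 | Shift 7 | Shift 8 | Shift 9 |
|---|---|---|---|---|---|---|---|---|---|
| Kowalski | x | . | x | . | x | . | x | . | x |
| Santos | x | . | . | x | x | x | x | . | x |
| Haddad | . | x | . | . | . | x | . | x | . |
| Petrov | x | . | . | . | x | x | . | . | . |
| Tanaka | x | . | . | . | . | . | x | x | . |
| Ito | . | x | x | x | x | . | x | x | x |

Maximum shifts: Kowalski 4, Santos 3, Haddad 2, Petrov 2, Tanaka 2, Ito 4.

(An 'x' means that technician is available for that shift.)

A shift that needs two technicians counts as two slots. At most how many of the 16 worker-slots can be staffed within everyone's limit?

Total capacity across all technicians is 4+3+2+2+2+4 = 17, and 16 slots are needed, so at most 16 can be filled.
An assignment achieving 16: Shift 1→Kowalski+Petrov, Shift 2→Haddad+Ito, Shift 3→Kowalski+Ito, Shift 4→Santos+Ito, Shift 5→Kowalski, Shift 6→Santos, Shift 7→Tanaka+Ito, Shift 8→Haddad+Tanaka, Shift 9→Kowalski+Santos.
Loads: Kowalski 4/4, Santos 3/3, Haddad 2/2, Petrov 1/2, Tanaka 2/2, Ito 4/4.

16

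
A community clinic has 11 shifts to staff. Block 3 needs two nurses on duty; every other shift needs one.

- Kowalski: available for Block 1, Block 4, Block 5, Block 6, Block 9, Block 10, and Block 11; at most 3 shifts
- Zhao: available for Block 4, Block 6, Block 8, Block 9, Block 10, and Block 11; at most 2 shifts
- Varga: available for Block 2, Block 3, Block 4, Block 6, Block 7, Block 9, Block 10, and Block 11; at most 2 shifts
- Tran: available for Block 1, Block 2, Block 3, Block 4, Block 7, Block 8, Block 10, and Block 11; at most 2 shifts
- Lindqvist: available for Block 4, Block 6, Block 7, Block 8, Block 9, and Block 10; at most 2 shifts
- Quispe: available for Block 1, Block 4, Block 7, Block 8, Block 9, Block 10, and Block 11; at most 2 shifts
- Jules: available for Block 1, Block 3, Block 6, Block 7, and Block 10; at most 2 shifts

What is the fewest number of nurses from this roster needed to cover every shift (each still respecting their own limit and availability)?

12 slots to fill and no one can take more than 3, so at least ⌈12/3⌉ = 4 nurses are needed.
Any 5 nurses together have capacity at most 3+2+2+2+2 = 11 < 12 slots, so 5 can never suffice.
Kowalski, Zhao, Varga, Tran, Lindqvist, and Quispe alone can cover everything: Block 1→Kowalski, Block 2→Varga, Block 3→Varga+Tran, Block 4→Lindqvist, Block 5→Kowalski, Block 6→Kowalski, Block 7→Tran, Block 8→Zhao, Block 9→Zhao, Block 10→Lindqvist, Block 11→Quispe.

6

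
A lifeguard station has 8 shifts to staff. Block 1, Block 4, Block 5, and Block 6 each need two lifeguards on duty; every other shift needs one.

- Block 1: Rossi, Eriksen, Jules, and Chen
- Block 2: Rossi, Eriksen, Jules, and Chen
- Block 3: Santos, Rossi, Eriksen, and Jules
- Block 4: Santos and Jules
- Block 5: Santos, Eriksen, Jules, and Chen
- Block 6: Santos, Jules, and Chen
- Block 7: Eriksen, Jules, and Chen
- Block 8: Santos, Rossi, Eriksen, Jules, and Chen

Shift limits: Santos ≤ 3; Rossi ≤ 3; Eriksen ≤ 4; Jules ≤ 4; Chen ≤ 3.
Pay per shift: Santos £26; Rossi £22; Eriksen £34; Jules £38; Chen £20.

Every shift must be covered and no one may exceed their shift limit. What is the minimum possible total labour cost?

£310

Block 4 can only be covered by Santos and Jules, so that assignment is forced.
Picking the cheapest available lifeguard for each shift independently would cost £280, but that ignores the shift limits.
An optimal schedule: Block 1→Rossi+Eriksen, Block 2→Chen, Block 3→Rossi, Block 4→Santos+Jules, Block 5→Santos+Eriksen, Block 6→Chen+Santos, Block 7→Chen, Block 8→Rossi.
Total: 22 + 34 + 20 + 22 + 26 + 38 + 26 + 34 + 20 + 26 + 20 + 22 = £310.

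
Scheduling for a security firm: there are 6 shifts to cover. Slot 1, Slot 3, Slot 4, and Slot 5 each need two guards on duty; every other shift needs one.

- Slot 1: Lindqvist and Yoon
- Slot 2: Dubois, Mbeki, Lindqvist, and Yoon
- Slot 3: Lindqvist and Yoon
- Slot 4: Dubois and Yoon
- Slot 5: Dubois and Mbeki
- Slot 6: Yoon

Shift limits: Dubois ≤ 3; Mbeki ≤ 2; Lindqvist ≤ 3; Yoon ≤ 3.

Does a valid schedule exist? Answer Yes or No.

Total capacity is 11 and 10 slots are needed, so capacity alone doesn't rule it out.
Shifts {Slot 1, Slot 3, Slot 4, Slot 6} need 7 worker-slots in total, but the guards available for any of those shifts (Dubois, Lindqvist, and Yoon) can supply at most 6 among them. So no valid schedule exists.

No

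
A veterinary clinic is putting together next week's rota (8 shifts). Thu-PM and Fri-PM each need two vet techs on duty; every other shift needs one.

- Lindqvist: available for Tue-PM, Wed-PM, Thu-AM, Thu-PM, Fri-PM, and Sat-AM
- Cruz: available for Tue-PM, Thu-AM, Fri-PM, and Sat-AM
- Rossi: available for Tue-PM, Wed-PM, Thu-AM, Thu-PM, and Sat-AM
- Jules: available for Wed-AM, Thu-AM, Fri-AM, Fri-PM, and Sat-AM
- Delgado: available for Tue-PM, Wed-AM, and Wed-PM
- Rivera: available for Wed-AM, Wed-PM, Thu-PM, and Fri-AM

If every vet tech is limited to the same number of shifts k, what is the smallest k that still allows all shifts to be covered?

With 6 vet techs and 10 worker-slots to fill, someone must work at least ⌈10/6⌉ = 2 shifts, so k ≥ 2.
k = 2 works: Tue-PM→Delgado, Wed-AM→Jules, Wed-PM→Delgado, Thu-AM→Cruz, Thu-PM→Lindqvist+Rossi, Fri-AM→Jules, Fri-PM→Lindqvist+Cruz, Sat-AM→Rossi.
Loads: Lindqvist 2, Cruz 2, Rossi 2, Jules 2, Delgado 2, Rivera 0 — all ≤ 2.

2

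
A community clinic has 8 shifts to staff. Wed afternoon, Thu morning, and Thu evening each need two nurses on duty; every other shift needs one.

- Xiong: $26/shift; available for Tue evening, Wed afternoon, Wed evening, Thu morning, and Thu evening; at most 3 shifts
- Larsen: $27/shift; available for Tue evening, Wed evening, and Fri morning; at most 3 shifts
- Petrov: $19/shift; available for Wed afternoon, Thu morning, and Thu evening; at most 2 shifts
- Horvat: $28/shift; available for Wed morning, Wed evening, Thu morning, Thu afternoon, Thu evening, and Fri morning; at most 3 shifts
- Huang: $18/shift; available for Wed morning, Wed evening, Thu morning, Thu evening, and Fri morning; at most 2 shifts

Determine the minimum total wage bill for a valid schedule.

Wed afternoon can only be covered by Xiong and Petrov, so that assignment is forced.
Thu afternoon can only be covered by Horvat, so that assignment is forced.
Picking the cheapest available nurse for each shift independently would cost $227, but that ignores the shift limits.
An optimal schedule: Tue evening→Larsen, Wed morning→Huang, Wed afternoon→Petrov+Xiong, Wed evening→Larsen, Thu morning→Huang+Xiong, Thu afternoon→Horvat, Thu evening→Petrov+Xiong, Fri morning→Larsen.
Total: 27 + 18 + 19 + 26 + 27 + 18 + 26 + 28 + 19 + 26 + 27 = $261.

$261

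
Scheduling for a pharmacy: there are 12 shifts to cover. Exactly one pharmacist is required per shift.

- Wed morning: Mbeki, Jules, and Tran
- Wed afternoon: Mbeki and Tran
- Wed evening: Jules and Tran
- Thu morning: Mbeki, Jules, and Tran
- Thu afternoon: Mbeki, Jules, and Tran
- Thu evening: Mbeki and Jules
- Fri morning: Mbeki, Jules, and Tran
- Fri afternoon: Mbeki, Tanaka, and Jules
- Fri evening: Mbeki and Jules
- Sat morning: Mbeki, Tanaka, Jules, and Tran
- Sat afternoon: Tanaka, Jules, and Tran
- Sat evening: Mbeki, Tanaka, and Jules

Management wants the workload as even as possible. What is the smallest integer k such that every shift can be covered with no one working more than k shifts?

3

With 4 pharmacists and 12 worker-slots to fill, someone must work at least ⌈12/4⌉ = 3 shifts, so k ≥ 3.
k = 3 works: Wed morning→Jules, Wed afternoon→Mbeki, Wed evening→Jules, Thu morning→Jules, Thu afternoon→Tran, Thu evening→Mbeki, Fri morning→Tran, Fri afternoon→Tanaka, Fri evening→Mbeki, Sat morning→Tran, Sat afternoon→Tanaka, Sat evening→Tanaka.
Loads: Mbeki 3, Tanaka 3, Jules 3, Tran 3 — all ≤ 3.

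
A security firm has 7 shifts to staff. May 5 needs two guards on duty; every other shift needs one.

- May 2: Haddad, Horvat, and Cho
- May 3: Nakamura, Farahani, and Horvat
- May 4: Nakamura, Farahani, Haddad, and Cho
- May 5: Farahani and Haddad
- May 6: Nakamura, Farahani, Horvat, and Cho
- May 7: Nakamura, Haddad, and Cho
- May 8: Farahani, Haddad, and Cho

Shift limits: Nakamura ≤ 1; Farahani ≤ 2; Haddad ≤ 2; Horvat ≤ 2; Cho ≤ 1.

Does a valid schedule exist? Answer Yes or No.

May 5 can only be covered by Farahani and Haddad, so that assignment is forced.
One valid schedule: May 2→Haddad, May 3→Horvat, May 4→Cho, May 5→Farahani+Haddad, May 6→Horvat, May 7→Nakamura, May 8→Farahani.
Loads: Nakamura 1/1, Farahani 2/2, Haddad 2/2, Horvat 2/2, Cho 1/1 — all within limits.

Yes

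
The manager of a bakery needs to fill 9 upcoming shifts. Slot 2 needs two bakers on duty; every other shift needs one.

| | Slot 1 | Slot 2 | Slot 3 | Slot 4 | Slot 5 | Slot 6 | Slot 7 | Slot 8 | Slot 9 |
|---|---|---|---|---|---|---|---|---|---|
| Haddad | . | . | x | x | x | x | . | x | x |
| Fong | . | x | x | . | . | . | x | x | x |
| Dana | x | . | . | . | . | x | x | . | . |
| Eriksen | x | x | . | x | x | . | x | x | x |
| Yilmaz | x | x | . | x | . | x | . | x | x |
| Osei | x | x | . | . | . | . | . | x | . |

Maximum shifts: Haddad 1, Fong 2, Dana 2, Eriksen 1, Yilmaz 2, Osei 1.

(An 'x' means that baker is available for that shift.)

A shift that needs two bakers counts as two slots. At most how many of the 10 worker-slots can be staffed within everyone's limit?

Total capacity across all bakers is 1+2+2+1+2+1 = 9, and 10 slots are needed, so at most 9 can be filled.
An assignment achieving 9: Slot 1→Dana, Slot 2→Fong+Yilmaz, Slot 3→Haddad, Slot 4→Yilmaz, Slot 5→Eriksen, Slot 6→Dana, Slot 7→Fong, Slot 8→Osei.
Loads: Haddad 1/1, Fong 2/2, Dana 2/2, Eriksen 1/1, Yilmaz 2/2, Osei 1/1.

9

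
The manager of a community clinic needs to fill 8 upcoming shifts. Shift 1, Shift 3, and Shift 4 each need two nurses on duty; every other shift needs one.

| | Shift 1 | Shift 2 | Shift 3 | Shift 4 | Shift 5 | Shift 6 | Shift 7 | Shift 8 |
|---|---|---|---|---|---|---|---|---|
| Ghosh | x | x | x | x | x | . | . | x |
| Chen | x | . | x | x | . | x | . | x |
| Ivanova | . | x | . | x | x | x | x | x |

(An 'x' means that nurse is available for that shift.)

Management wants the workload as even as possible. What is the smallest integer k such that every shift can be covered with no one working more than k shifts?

With 3 nurses and 11 worker-slots to fill, someone must work at least ⌈11/3⌉ = 4 shifts, so k ≥ 4.
k = 4 works: Shift 1→Ghosh+Chen, Shift 2→Ghosh, Shift 3→Ghosh+Chen, Shift 4→Chen+Ivanova, Shift 5→Ghosh, Shift 6→Chen, Shift 7→Ivanova, Shift 8→Ivanova.
Loads: Ghosh 4, Chen 4, Ivanova 3 — all ≤ 4.

4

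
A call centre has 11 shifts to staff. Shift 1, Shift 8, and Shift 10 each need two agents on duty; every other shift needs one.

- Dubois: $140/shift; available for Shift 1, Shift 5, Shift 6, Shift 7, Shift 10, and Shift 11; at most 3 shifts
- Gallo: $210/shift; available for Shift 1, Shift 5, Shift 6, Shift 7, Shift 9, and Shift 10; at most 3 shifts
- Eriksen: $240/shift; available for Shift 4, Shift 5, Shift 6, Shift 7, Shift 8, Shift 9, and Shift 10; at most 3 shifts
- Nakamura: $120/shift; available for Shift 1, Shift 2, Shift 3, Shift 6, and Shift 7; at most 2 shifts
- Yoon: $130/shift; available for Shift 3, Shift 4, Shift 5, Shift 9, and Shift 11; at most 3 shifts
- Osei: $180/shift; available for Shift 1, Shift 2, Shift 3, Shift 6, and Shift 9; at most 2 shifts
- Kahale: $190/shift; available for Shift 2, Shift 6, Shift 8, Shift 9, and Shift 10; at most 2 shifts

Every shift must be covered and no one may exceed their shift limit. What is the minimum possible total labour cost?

Shift 8 can only be covered by Eriksen and Kahale, so that assignment is forced.
Picking the cheapest available agent for each shift independently would cost $2020, but that ignores the shift limits.
An optimal schedule: Shift 1→Dubois+Osei, Shift 2→Nakamura, Shift 3→Nakamura, Shift 4→Yoon, Shift 5→Yoon, Shift 6→Dubois, Shift 7→Dubois, Shift 8→Kahale+Eriksen, Shift 9→Osei, Shift 10→Kahale+Gallo, Shift 11→Yoon.
Total: 140 + 180 + 120 + 120 + 130 + 130 + 140 + 140 + 190 + 240 + 180 + 190 + 210 + 130 = $2240.

$2240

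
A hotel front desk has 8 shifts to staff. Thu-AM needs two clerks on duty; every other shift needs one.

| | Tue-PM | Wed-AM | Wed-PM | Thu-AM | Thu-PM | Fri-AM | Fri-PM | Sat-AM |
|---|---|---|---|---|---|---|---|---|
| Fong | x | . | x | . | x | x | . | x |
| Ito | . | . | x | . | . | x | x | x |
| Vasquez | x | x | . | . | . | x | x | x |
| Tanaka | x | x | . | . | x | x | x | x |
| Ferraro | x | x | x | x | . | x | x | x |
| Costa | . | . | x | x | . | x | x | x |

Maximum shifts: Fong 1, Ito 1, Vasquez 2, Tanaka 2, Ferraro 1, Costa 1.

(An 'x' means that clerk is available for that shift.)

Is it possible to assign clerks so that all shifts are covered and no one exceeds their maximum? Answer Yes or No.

Total capacity is 1+1+2+2+1+1 = 8 but 9 worker-slots are needed — infeasible.

No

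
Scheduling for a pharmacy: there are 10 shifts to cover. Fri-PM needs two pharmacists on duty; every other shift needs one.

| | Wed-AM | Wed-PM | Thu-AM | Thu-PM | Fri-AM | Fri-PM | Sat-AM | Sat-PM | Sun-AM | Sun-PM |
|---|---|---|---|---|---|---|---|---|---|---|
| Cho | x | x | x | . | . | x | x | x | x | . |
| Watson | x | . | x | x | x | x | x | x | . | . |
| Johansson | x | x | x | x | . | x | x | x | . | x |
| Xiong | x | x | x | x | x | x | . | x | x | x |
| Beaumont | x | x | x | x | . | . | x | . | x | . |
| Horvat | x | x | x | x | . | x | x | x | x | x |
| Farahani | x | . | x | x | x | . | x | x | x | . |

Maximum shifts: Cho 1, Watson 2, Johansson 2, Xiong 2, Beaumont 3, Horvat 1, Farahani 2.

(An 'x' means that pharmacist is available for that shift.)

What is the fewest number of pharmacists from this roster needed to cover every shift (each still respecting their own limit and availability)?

5

11 slots to fill and no one can take more than 3, so at least ⌈11/3⌉ = 4 pharmacists are needed.
Any 4 pharmacists together have capacity at most 3+2+2+2 = 9 < 11 slots, so 4 can never suffice.
Watson, Johansson, Xiong, Beaumont, and Farahani alone can cover everything: Wed-AM→Beaumont, Wed-PM→Johansson, Thu-AM→Beaumont, Thu-PM→Farahani, Fri-AM→Watson, Fri-PM→Watson+Xiong, Sat-AM→Beaumont, Sat-PM→Farahani, Sun-AM→Xiong, Sun-PM→Johansson.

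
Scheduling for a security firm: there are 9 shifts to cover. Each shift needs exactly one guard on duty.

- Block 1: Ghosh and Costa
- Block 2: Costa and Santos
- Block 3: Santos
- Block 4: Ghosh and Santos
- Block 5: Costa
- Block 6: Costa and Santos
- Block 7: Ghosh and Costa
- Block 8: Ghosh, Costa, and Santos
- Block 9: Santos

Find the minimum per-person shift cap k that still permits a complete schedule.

With 3 guards and 9 worker-slots to fill, someone must work at least ⌈9/3⌉ = 3 shifts, so k ≥ 3.
k = 3 works: Block 1→Ghosh, Block 2→Costa, Block 3→Santos, Block 4→Ghosh, Block 5→Costa, Block 6→Costa, Block 7→Ghosh, Block 8→Santos, Block 9→Santos.
Loads: Ghosh 3, Costa 3, Santos 3 — all ≤ 3.

3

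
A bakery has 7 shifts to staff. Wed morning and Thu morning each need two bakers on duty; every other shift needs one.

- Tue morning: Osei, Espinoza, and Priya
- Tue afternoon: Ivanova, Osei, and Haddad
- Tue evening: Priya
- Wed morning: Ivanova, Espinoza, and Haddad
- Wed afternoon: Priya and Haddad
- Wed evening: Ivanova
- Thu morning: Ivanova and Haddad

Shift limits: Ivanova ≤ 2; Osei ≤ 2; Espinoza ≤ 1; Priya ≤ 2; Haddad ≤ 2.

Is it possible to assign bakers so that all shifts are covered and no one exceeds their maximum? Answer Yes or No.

Yes

Tue evening can only be covered by Priya, so that assignment is forced.
Wed evening can only be covered by Ivanova, so that assignment is forced.
Thu morning can only be covered by Ivanova and Haddad, so that assignment is forced.
One valid schedule: Tue morning→Osei, Tue afternoon→Osei, Tue evening→Priya, Wed morning→Espinoza+Haddad, Wed afternoon→Priya, Wed evening→Ivanova, Thu morning→Ivanova+Haddad.
Loads: Ivanova 2/2, Osei 2/2, Espinoza 1/1, Priya 2/2, Haddad 2/2 — all within limits.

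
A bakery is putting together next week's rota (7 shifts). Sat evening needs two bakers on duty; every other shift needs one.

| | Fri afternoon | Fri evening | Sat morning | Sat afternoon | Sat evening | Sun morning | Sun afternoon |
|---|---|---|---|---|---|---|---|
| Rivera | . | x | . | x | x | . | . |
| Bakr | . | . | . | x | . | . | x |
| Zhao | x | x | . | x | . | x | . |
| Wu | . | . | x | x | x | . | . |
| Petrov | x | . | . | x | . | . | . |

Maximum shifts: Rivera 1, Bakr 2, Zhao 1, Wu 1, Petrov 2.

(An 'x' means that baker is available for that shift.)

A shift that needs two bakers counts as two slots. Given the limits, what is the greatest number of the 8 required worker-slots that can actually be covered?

6

Total capacity across all bakers is 1+2+1+1+2 = 7, and 8 slots are needed, so at most 7 can be filled.
Shifts {Sat morning, Sat evening} need 3 slots but only Rivera and Wu are available for them, supplying at most 2 — so at least 1 slot must go unfilled.
An assignment achieving 6: Fri afternoon→Petrov, Fri evening→Rivera, Sat morning→Wu, Sat afternoon→Bakr, Sun morning→Zhao, Sun afternoon→Bakr.
Loads: Rivera 1/1, Bakr 2/2, Zhao 1/1, Wu 1/1, Petrov 1/2.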